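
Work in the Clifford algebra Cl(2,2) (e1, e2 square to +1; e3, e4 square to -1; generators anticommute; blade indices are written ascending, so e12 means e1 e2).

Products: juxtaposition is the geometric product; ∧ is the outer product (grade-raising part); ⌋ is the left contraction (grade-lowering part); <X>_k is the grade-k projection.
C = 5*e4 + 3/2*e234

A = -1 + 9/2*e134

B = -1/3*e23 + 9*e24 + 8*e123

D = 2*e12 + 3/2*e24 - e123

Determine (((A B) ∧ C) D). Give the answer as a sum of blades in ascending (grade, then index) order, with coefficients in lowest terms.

step 1: 1/3*e23 + 27*e24 - 97/2*e123 - 3/2*e124
step 2: 5/3*e234 - 485/2*e1234
step 3: -5/2*e3 - 485/2*e4 + 1455/4*e13 + 5/3*e14 + 485*e34 - 10/3*e134
Answer: -5/2*e3 - 485/2*e4 + 1455/4*e13 + 5/3*e14 + 485*e34 - 10/3*e134


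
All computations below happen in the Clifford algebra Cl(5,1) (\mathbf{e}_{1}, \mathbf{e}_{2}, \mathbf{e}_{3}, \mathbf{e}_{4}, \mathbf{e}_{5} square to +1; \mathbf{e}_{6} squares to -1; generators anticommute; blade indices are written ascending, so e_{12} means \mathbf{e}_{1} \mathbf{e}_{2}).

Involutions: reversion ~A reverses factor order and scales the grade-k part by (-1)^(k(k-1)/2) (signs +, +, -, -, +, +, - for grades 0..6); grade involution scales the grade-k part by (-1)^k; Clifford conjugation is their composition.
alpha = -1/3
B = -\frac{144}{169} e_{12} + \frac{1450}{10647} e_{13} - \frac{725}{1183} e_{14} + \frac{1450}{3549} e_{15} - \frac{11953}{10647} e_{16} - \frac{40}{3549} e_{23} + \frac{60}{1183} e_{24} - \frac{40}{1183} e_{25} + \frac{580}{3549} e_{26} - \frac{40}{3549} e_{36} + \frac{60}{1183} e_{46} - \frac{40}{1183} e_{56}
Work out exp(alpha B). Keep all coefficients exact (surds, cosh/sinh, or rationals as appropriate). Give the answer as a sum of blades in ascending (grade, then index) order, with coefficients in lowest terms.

B^2 term by term: the squares give (-\frac{144}{169})^2*(e_{12})^2 + (\frac{1450}{10647})^2*(e_{13})^2 + (-\frac{725}{1183})^2*(e_{14})^2 + (\frac{1450}{3549})^2*(e_{15})^2 + (-\frac{11953}{10647})^2*(e_{16})^2 + (-\frac{40}{3549})^2*(e_{23})^2 + (\frac{60}{1183})^2*(e_{24})^2 + (-\frac{40}{1183})^2*(e_{25})^2 + (\frac{580}{3549})^2*(e_{26})^2 + (-\frac{40}{3549})^2*(e_{36})^2 + (\frac{60}{1183})^2*(e_{46})^2 + (-\frac{40}{1183})^2*(e_{56})^2 = \frac{20736}{28561}*(-1) + \frac{2102500}{113358609}*(-1) + \frac{525625}{1399489}*(-1) + \frac{2102500}{12595401}*(-1) + \frac{142874209}{113358609}*(+1) + \frac{1600}{12595401}*(-1) + \frac{3600}{1399489}*(-1) + \frac{1600}{1399489}*(-1) + \frac{336400}{12595401}*(+1) + \frac{1600}{12595401}*(+1) + \frac{3600}{1399489}*(+1) + \frac{1600}{1399489}*(+1) = 0 (each basis 2-blade squares to minus the product of its generators' squares); cross terms between blades sharing an index anticommute and cancel; the commuting (index-disjoint) pairs give grade-4 terms 2*c*c'*(blade product), which cancel blade by blade — e_{1234}: -\frac{58000}{4198467} + \frac{58000}{4198467} = 0; e_{1235}: \frac{116000}{12595401} - \frac{116000}{12595401} = 0; e_{1236}: \frac{3840}{199927} - \frac{1682000}{37786203} + \frac{956240}{37786203} = 0; e_{1245}: -\frac{58000}{1399489} + \frac{58000}{1399489} = 0; e_{1246}: -\frac{17280}{199927} + \frac{841000}{4198467} - \frac{478120}{4198467} = 0; e_{1256}: \frac{11520}{199927} - \frac{1682000}{12595401} + \frac{956240}{12595401} = 0; e_{1346}: \frac{58000}{4198467} - \frac{58000}{4198467} = 0; e_{1356}: -\frac{116000}{12595401} + \frac{116000}{12595401} = 0; e_{1456}: \frac{58000}{1399489} - \frac{58000}{1399489} = 0; e_{2346}: -\frac{1600}{1399489} + \frac{1600}{1399489} = 0; e_{2356}: \frac{3200}{4198467} - \frac{3200}{4198467} = 0; e_{2456}: -\frac{4800}{1399489} + \frac{4800}{1399489} = 0 — confirming B is simple. So B^2 = 0.
B^2 = 0, so the series truncates immediately: exp(alpha B) = 1 + alpha B (parabolic case).
Answer: 1 + \frac{48}{169} e_{12} - \frac{1450}{31941} e_{13} + \frac{725}{3549} e_{14} - \frac{1450}{10647} e_{15} + \frac{11953}{31941} e_{16} + \frac{40}{10647} e_{23} - \frac{20}{1183} e_{24} + \frac{40}{3549} e_{25} - \frac{580}{10647} e_{26} + \frac{40}{10647} e_{36} - \frac{20}{1183} e_{46} + \frac{40}{3549} e_{56}


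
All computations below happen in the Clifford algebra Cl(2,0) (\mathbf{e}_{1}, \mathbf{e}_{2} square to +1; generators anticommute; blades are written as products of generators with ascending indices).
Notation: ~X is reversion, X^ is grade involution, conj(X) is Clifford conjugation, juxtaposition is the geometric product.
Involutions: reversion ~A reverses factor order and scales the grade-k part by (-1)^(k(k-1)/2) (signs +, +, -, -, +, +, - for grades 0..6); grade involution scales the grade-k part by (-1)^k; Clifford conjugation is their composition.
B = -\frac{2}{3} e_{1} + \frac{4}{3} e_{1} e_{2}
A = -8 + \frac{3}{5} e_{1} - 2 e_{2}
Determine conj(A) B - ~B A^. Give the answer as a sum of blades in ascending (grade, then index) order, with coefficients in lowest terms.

first term: \frac{2}{5} + \frac{8}{3} e_{1} - \frac{4}{5} e_{2} - \frac{28}{3} e_{1} e_{2}
second term: \frac{2}{5} + \frac{8}{3} e_{1} - \frac{4}{5} e_{2} + \frac{28}{3} e_{1} e_{2}
Answer: -\frac{56}{3} e_{1} e_{2}


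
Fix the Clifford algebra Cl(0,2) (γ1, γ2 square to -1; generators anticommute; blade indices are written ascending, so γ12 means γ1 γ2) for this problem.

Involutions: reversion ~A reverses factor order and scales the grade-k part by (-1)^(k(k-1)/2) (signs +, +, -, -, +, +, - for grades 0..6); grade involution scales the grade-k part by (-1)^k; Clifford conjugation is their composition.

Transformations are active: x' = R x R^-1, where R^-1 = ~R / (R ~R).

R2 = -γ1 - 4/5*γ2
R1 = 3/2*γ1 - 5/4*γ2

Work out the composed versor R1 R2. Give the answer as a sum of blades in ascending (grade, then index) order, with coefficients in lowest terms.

Distribute over the terms of R1 (each basis-blade product reordered to ascending indices, repeated generators contracted through their squares):
(3/2*γ1) R2 = 3/2 - 6/5*γ12
(-5/4*γ2) R2 = -1 - 5/4*γ12
Summing the partial products and collecting blades:
Answer: 1/2 - 49/20*γ12


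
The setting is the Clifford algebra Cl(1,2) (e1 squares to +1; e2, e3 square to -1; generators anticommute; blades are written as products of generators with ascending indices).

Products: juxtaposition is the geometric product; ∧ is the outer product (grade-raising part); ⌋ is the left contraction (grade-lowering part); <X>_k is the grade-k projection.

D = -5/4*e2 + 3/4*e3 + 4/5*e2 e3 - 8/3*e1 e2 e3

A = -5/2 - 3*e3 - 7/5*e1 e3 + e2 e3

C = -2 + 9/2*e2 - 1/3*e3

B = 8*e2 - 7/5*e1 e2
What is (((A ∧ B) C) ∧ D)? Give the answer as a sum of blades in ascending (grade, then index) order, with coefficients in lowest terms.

step 1: -20*e2 + 7/2*e1 e2 + 24*e2 e3 + 77/5*e1 e2 e3
step 2: 90 - 63/4*e1 + 48*e2 + 108*e3 - 28/15*e1 e2 + 693/10*e1 e3 - 124/3*e2 e3 - 959/30*e1 e2 e3
step 3: -225/2*e2 + 135/2*e3 + 315/16*e1 e2 - 189/16*e1 e3 + 243*e2 e3 - 1339/8*e1 e2 e3
Answer: -225/2*e2 + 135/2*e3 + 315/16*e1 e2 - 189/16*e1 e3 + 243*e2 e3 - 1339/8*e1 e2 e3


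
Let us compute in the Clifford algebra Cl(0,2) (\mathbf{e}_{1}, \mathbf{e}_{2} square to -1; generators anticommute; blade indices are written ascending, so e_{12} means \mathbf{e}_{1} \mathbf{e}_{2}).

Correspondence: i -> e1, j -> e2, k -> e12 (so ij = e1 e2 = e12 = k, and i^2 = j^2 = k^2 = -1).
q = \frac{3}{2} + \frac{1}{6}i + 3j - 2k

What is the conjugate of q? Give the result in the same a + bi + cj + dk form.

In blades: q = \frac{3}{2} + \frac{1}{6} e_{1} + 3 e_{2} - 2 e_{12}.
Conjugation here is Clifford conjugation: the scalar is fixed and the grade-1 and grade-2 blades all flip sign, giving \frac{3}{2} - \frac{1}{6} e_{1} - 3 e_{2} + 2 e_{12}; translating back:
Answer: \frac{3}{2} - \frac{1}{6}i - 3j + 2k


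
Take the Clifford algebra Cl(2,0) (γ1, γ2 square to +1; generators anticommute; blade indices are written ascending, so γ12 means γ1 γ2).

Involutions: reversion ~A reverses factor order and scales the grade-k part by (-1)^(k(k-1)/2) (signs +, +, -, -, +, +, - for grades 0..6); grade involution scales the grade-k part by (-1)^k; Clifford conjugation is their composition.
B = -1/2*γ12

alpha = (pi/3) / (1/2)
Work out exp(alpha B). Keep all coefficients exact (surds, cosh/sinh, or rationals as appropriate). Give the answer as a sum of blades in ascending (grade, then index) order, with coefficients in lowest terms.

B^2 = (-1/2)^2*(γ12)^2 = 1/4*(-1) = -1/4 (a basis 2-blade squares to minus the product of its generators' squares).
B^2 = -1/4 — B^2 < 0, so the exponential closes trigonometrically: l = 1/2, alpha*l = pi/3, so exp(alpha B) = cos(pi/3) + (sin(pi/3)/(1/2))*B = 1/2 + (sqrt(3))*B.
Answer: 1/2 - sqrt(3)/2*γ12


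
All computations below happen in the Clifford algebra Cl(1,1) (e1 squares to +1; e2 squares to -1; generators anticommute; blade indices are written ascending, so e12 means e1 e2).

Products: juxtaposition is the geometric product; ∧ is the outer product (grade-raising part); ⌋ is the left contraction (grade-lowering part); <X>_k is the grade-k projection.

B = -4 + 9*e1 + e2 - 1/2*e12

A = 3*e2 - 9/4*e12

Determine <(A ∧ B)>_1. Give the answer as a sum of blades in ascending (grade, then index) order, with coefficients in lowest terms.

step 1: -12*e2 - 18*e12
step 2: -12*e2
Answer: -12*e2


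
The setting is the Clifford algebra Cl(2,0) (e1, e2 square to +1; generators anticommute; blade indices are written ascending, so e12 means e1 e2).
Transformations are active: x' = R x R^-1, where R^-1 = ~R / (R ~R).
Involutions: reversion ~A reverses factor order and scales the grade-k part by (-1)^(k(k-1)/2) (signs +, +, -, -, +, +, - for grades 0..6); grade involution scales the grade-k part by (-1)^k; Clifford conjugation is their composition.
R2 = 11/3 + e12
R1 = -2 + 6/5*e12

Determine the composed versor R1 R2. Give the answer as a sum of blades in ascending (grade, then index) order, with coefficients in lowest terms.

Distribute over the terms of R1 (each basis-blade product reordered to ascending indices, repeated generators contracted through their squares):
(-2) R2 = -22/3 - 2*e12
(6/5*e12) R2 = -6/5 + 22/5*e12
Summing the partial products and collecting blades:
Answer: -128/15 + 12/5*e12


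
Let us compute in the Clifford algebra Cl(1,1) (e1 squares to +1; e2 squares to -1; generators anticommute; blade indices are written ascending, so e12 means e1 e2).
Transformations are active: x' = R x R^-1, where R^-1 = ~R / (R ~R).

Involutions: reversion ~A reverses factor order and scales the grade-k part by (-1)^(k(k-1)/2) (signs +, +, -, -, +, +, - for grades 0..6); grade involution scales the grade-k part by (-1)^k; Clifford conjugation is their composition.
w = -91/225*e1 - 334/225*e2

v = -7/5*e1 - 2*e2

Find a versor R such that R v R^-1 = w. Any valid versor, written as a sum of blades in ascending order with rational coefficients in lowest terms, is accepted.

Key observation: q(v) = q(w) = -51/25 (sandwiches preserve the norm), so R = v + w = -406/225*e1 - 784/225*e2 works whenever it is invertible — the component of v along it is kept and (v - w)/2 reverses, sending v to w.
Answer: -406/225*e1 - 784/225*e2


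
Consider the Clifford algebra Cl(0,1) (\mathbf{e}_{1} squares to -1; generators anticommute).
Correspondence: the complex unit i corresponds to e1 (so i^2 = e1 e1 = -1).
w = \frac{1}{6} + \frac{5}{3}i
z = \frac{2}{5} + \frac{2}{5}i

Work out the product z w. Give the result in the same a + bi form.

In blades: z = \frac{2}{5} + \frac{2}{5} e_{1}, w = \frac{1}{6} + \frac{5}{3} e_{1}.
Distribute z over w term by term (generator squares from the signature, products reordered to ascending indices): (\frac{2}{5})*w = \frac{1}{15} + \frac{2}{3} e_{1}; (\frac{2}{5} e_{1})*w = -\frac{2}{3} + \frac{1}{15} e_{1}.
Sum: -\frac{3}{5} + \frac{11}{15} e_{1}; translating back through the correspondence:
Answer: -\frac{3}{5} + \frac{11}{15}i


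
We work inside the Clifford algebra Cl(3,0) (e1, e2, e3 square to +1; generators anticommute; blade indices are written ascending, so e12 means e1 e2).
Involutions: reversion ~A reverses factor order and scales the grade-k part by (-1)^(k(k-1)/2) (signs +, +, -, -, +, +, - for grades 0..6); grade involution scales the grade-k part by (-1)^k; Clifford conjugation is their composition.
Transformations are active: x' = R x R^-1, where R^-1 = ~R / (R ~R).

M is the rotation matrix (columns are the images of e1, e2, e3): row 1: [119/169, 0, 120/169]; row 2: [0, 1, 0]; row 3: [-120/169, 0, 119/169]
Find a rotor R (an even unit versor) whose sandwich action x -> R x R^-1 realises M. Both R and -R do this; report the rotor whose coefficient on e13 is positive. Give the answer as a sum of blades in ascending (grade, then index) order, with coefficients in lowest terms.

Method: write R = a + b12*e12 + b13*e13 + b23*e23 with a^2 + b12^2 + b13^2 + b23^2 = 1 (so R^-1 = ~R). Expanding the columns R e_j ~R gives tr M = 4a^2 - 1 and, from the antisymmetric part, M21 - M12 = -4a*b12, M13 - M31 = 4a*b13, M32 - M23 = -4a*b23.
Here tr M = 407/169, so a^2 = (1 + tr M)/4 = 144/169 and a = ±12/13. Taking a = 12/13: M21 - M12 = 0, M13 - M31 = 240/169, M32 - M23 = 0, giving b12 = 0, b13 = 5/13, b23 = 0, i.e. R = 12/13 + 5/13*e13.
Its e13 coefficient is already positive.
Answer: 12/13 + 5/13*e13. Uniqueness: Spin(3) -> SO(3) maps R and -R to the same rotation of trace 407/169; fixing the sign of the e13 coefficient removes the ambiguity.


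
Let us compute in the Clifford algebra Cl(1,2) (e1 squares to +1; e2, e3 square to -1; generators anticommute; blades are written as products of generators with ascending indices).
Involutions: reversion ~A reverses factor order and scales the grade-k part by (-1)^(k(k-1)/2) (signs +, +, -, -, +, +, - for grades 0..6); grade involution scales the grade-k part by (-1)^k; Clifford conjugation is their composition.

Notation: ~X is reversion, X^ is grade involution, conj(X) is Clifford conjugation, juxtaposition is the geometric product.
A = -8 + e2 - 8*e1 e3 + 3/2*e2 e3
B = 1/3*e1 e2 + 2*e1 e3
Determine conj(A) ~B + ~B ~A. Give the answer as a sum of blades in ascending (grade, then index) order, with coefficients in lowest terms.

first term: -16 + 1/3*e1 - 1/3*e1 e2 + 33/2*e1 e3 - 8/3*e2 e3 - 2*e1 e2 e3
second term: -16 + 1/3*e1 + 17/3*e1 e2 + 31/2*e1 e3 + 8/3*e2 e3 + 2*e1 e2 e3
Answer: -32 + 2/3*e1 + 16/3*e1 e2 + 32*e1 e3


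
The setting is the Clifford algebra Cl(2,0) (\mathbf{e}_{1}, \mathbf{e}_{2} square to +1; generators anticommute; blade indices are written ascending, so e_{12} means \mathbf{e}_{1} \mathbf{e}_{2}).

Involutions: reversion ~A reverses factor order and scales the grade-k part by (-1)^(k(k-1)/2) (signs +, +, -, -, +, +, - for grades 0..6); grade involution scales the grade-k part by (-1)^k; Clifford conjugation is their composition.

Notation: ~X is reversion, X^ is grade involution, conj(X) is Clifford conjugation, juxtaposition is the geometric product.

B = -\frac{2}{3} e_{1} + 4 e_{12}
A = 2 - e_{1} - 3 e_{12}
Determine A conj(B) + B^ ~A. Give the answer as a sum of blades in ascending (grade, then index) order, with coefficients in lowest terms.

first term: -\frac{38}{3} + \frac{4}{3} e_{1} + 6 e_{2} - 8 e_{12}
second term: -\frac{38}{3} + \frac{4}{3} e_{1} + 6 e_{2} + 8 e_{12}
Answer: -\frac{76}{3} + \frac{8}{3} e_{1} + 12 e_{2}


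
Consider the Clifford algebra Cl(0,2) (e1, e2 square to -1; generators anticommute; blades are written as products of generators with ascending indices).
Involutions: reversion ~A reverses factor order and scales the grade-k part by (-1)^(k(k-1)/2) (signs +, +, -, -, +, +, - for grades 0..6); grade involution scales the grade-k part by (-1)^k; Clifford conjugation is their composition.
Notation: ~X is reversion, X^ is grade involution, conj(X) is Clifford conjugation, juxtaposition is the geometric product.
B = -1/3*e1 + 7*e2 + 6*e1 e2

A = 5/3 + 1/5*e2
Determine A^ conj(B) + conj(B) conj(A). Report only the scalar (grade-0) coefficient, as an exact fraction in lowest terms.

first term: -7/5 + 79/45*e1 - 35/3*e2 - 149/15*e1 e2
second term: -7/5 - 29/45*e1 - 35/3*e2 - 151/15*e1 e2
Answer: -14/5


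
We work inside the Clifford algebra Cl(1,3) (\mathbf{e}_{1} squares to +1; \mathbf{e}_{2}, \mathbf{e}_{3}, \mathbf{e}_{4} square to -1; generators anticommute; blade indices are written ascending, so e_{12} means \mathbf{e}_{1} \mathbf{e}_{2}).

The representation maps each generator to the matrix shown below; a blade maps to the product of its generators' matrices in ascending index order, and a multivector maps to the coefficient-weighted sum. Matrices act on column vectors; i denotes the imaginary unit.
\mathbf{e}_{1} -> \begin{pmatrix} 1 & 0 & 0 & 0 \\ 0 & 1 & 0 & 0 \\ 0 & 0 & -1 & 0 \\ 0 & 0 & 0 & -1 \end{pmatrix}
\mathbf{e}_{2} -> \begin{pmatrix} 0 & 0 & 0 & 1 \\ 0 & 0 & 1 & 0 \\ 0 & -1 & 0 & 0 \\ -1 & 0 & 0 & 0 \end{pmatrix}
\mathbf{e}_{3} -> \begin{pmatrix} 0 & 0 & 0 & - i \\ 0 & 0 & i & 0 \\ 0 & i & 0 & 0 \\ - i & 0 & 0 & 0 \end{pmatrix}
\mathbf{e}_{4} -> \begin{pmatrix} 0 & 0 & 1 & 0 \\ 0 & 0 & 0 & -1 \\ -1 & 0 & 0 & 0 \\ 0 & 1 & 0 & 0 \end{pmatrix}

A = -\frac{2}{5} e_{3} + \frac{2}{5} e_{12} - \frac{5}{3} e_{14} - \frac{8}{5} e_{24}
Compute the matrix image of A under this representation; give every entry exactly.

Bivector images (products of the table entries): rho(e_{12}) = rho(\mathbf{e}_{1})rho(\mathbf{e}_{2}) = \begin{pmatrix} 0 & 0 & 0 & 1 \\ 0 & 0 & 1 & 0 \\ 0 & 1 & 0 & 0 \\ 1 & 0 & 0 & 0 \end{pmatrix}; rho(e_{14}) = rho(\mathbf{e}_{1})rho(\mathbf{e}_{4}) = \begin{pmatrix} 0 & 0 & 1 & 0 \\ 0 & 0 & 0 & -1 \\ 1 & 0 & 0 & 0 \\ 0 & -1 & 0 & 0 \end{pmatrix}; rho(e_{24}) = rho(\mathbf{e}_{2})rho(\mathbf{e}_{4}) = \begin{pmatrix} 0 & 1 & 0 & 0 \\ -1 & 0 & 0 & 0 \\ 0 & 0 & 0 & 1 \\ 0 & 0 & -1 & 0 \end{pmatrix}.
M = (-\frac{2}{5})*rho(e_{3}) + (\frac{2}{5})*rho(e_{12}) + (-\frac{5}{3})*rho(e_{14}) + (-\frac{8}{5})*rho(e_{24}), summed entrywise:
Answer: \begin{pmatrix} 0 & - \frac{8}{5} & - \frac{5}{3} & \frac{2}{5} + \frac{2 i}{5} \\ \frac{8}{5} & 0 & \frac{2}{5} - \frac{2 i}{5} & \frac{5}{3} \\ - \frac{5}{3} & \frac{2}{5} - \frac{2 i}{5} & 0 & - \frac{8}{5} \\ \frac{2}{5} + \frac{2 i}{5} & \frac{5}{3} & \frac{8}{5} & 0 \end{pmatrix}


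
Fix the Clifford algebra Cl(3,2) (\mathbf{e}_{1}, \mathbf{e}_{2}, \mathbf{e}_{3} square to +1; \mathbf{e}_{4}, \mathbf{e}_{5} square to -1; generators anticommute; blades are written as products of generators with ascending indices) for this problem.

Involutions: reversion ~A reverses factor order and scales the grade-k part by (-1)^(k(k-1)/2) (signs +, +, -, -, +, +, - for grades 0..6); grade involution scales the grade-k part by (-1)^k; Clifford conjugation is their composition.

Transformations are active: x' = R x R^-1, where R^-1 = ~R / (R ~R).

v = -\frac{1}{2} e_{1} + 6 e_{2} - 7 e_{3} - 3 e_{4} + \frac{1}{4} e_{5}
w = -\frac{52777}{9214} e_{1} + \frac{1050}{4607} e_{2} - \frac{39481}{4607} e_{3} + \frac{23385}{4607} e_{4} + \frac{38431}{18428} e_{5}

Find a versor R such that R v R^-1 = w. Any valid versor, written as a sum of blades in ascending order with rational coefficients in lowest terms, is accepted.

Here q(v) = q(w) = \frac{1219}{16}; the classical choice R = v + w = -\frac{28692}{4607} e_{1} + \frac{28692}{4607} e_{2} - \frac{71730}{4607} e_{3} + \frac{9564}{4607} e_{4} + \frac{21519}{9214} e_{5} then realises v -> w under the sandwich.
Answer: -\frac{28692}{4607} e_{1} + \frac{28692}{4607} e_{2} - \frac{71730}{4607} e_{3} + \frac{9564}{4607} e_{4} + \frac{21519}{9214} e_{5}


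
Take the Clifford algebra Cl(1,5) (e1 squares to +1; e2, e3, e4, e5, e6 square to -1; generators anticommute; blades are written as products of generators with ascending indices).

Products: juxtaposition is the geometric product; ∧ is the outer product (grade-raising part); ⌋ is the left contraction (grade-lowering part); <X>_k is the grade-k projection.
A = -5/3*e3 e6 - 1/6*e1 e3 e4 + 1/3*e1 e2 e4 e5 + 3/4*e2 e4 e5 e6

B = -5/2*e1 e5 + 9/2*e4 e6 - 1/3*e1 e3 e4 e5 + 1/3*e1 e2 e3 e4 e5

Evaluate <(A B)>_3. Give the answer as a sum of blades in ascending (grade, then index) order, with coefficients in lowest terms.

step 1: -1/9*e3 - 1/18*e5 - 1/9*e2 e3 - 5/6*e2 e4 + 247/72*e2 e5 - 15/2*e3 e4 + e1 e3 e6 + 5/12*e3 e4 e5 - 1/4*e1 e2 e3 e6 - 15/8*e1 e2 e4 e6 + 3/2*e1 e2 e5 e6 - 25/6*e1 e3 e5 e6 + 5/9*e1 e4 e5 e6 - 5/9*e1 e2 e4 e5 e6
step 2: e1 e3 e6 + 5/12*e3 e4 e5
Answer: e1 e3 e6 + 5/12*e3 e4 e5


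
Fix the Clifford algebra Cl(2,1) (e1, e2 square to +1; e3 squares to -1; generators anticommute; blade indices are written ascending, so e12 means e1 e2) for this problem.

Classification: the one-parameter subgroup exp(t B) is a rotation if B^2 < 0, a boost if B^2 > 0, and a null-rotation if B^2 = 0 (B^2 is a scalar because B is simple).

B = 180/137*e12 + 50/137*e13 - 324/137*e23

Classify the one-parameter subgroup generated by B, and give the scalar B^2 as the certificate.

B^2 term by term: the squares give (180/137)^2*(e12)^2 + (50/137)^2*(e13)^2 + (-324/137)^2*(e23)^2 = 32400/18769*(-1) + 2500/18769*(+1) + 104976/18769*(+1) = 4 (each basis 2-blade squares to minus the product of its generators' squares); cross terms between blades sharing an index anticommute and cancel. So B^2 = 4.
Answer: boost, certificate B^2 = 4. Note: conjugating B changes its blade decomposition but never the scalar B^2 = 4, whose sign settles the classification.


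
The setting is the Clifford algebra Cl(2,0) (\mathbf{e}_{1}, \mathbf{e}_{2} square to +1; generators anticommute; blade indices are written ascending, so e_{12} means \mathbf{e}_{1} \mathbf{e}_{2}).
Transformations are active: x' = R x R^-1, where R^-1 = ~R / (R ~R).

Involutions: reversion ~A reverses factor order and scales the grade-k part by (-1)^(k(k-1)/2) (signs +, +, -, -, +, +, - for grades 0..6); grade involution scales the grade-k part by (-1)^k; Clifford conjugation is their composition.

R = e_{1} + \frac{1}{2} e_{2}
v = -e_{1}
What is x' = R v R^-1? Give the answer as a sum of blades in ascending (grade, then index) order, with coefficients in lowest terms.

~R = e_{1} + \frac{1}{2} e_{2}, and R ~R = \frac{5}{4}, so R^-1 = ~R / (\frac{5}{4}).
R v = -1 + \frac{1}{2} e_{12}
Answer: -\frac{3}{5} e_{1} - \frac{4}{5} e_{2}


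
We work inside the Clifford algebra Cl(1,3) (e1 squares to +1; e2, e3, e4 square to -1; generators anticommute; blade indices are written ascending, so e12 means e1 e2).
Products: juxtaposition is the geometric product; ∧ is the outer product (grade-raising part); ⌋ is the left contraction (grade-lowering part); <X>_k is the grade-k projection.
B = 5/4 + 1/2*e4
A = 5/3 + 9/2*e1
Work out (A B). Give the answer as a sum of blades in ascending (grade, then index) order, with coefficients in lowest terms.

step 1: 25/12 + 45/8*e1 + 5/6*e4 + 9/4*e14
Answer: 25/12 + 45/8*e1 + 5/6*e4 + 9/4*e14


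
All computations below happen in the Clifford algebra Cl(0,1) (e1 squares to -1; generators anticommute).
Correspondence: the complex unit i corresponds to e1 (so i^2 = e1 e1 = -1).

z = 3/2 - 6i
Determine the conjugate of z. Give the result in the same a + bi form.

In blades: z = 3/2 - 6*e1.
Conjugation here is Clifford conjugation: the scalar is fixed and the grade-1 and grade-2 blades all flip sign, giving 3/2 + 6*e1; translating back:
Answer: 3/2 + 6i


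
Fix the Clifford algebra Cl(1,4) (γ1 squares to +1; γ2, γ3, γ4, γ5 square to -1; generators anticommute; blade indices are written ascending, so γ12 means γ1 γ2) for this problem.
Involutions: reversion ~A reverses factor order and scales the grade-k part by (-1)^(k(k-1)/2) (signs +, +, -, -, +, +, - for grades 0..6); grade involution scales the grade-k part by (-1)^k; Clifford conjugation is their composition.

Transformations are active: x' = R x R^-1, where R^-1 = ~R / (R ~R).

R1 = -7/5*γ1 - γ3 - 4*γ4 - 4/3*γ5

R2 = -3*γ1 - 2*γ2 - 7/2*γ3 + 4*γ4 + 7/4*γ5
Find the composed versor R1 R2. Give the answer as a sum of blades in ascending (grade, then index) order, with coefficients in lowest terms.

Distribute over the terms of R1 (each basis-blade product reordered to ascending indices, repeated generators contracted through their squares):
(-7/5*γ1) R2 = 21/5 + 14/5*γ12 + 49/10*γ13 - 28/5*γ14 - 49/20*γ15
(-γ3) R2 = -7/2 - 3*γ13 - 2*γ23 - 4*γ34 - 7/4*γ35
(-4*γ4) R2 = 16 - 12*γ14 - 8*γ24 - 14*γ34 - 7*γ45
(-4/3*γ5) R2 = 7/3 - 4*γ15 - 8/3*γ25 - 14/3*γ35 + 16/3*γ45
Summing the partial products and collecting blades:
Answer: 571/30 + 14/5*γ12 + 19/10*γ13 - 88/5*γ14 - 129/20*γ15 - 2*γ23 - 8*γ24 - 8/3*γ25 - 18*γ34 - 77/12*γ35 - 5/3*γ45


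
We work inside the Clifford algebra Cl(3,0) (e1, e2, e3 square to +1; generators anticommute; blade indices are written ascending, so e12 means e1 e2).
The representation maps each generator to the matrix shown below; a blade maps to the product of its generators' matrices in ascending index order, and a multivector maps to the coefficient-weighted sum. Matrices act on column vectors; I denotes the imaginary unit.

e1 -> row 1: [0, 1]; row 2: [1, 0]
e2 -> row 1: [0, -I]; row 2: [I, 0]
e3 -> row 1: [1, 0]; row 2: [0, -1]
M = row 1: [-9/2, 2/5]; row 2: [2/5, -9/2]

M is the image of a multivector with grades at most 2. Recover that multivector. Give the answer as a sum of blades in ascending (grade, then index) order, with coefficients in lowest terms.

Method: 1, rho(e1), rho(e2), rho(e3) form a trace-orthogonal basis of the 2x2 complex matrices (tr(X Y) = 2 if X = Y, else 0), so M = m0*1 + m1*rho(e1) + m2*rho(e2) + m3*rho(e3) with m0 = tr(M)/2 = -9/2, m1 = tr(M rho(e1))/2 = 2/5, m2 = tr(M rho(e2))/2 = 0, m3 = tr(M rho(e3))/2 = 0.
Multiplying table entries, the bivector images are rho(e12) = I*rho(e3), rho(e13) = -I*rho(e2), rho(e23) = I*rho(e1); with real blade coefficients the real parts of m0..m3 are the coefficients of 1, e1, e2, e3 and the imaginary parts give the bivectors (e23: Im m1, e13: -Im m2, e12: Im m3).
Answer: -9/2 + 2/5*e1


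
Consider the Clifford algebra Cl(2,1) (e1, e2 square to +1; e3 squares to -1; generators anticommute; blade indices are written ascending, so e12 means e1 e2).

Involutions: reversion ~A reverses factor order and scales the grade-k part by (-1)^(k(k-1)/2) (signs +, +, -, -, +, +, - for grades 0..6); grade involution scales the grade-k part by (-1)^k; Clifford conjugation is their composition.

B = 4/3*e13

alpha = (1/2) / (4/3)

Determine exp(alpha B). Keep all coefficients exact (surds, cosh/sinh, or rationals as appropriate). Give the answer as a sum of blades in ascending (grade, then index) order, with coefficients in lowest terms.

B^2 = (4/3)^2*(e13)^2 = 16/9*(+1) = 16/9 (a basis 2-blade squares to minus the product of its generators' squares).
B^2 = 16/9 — a positive square means the series sums to a boost: l = 4/3, alpha*l = 1/2, so exp(alpha B) = cosh(1/2) + (sinh(1/2)/(4/3))*B = cosh(1/2) + (3*sinh(1/2)/4)*B.
Answer: cosh(1/2) + sinh(1/2)*e13


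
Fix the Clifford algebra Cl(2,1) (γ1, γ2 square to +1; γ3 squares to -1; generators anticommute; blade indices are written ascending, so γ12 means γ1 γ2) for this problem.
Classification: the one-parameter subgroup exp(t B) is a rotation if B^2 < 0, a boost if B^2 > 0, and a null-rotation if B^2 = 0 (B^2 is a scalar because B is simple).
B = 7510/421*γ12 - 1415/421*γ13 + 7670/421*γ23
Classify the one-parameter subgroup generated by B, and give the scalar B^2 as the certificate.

B^2 term by term: the squares give (7510/421)^2*(γ12)^2 + (-1415/421)^2*(γ13)^2 + (7670/421)^2*(γ23)^2 = 56400100/177241*(-1) + 2002225/177241*(+1) + 58828900/177241*(+1) = 25 (each basis 2-blade squares to minus the product of its generators' squares); cross terms between blades sharing an index anticommute and cancel. So B^2 = 25.
Answer: boost, certificate B^2 = 25. The class reads off the invariant scalar 25 directly.


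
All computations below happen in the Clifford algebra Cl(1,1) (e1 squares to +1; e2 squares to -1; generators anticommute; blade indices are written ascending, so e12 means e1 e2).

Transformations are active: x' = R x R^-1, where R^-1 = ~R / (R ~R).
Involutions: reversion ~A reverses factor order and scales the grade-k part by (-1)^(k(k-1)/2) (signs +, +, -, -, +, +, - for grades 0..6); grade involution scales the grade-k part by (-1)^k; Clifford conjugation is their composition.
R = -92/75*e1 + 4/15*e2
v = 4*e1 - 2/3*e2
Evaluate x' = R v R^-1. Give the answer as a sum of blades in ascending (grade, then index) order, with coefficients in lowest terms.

~R = -92/75*e1 + 4/15*e2, and R ~R = 896/625, so R^-1 = ~R / (896/625).
R v = -1064/225 - 56/225*e12
Answer: 221/54*e1 - 59/54*e2


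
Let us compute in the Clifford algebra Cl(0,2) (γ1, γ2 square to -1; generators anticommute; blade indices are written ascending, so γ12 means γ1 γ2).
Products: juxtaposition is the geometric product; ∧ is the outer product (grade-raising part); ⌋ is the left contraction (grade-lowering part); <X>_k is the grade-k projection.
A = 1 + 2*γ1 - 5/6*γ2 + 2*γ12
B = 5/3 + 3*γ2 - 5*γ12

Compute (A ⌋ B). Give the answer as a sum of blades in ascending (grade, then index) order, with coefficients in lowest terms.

step 1: 85/6 + 25/6*γ1 + 13*γ2 - 5*γ12
Answer: 85/6 + 25/6*γ1 + 13*γ2 - 5*γ12


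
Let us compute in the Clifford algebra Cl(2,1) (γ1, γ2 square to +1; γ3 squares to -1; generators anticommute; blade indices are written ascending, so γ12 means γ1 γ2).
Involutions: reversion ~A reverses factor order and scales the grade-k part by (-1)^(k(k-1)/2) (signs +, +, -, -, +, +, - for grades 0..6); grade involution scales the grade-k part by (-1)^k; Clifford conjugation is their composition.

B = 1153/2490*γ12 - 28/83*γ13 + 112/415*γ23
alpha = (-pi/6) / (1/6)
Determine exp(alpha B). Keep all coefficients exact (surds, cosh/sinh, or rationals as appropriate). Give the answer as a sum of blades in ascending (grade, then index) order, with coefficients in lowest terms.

B^2 term by term: the squares give (1153/2490)^2*(γ12)^2 + (-28/83)^2*(γ13)^2 + (112/415)^2*(γ23)^2 = 1329409/6200100*(-1) + 784/6889*(+1) + 12544/172225*(+1) = -1/36 (each basis 2-blade squares to minus the product of its generators' squares); cross terms between blades sharing an index anticommute and cancel. So B^2 = -1/36.
B^2 = -1/36 — a negative square means the series sums to a rotation: l = 1/6, alpha*l = -pi/6, so exp(alpha B) = cos(-pi/6) + (sin(-pi/6)/(1/6))*B = sqrt(3)/2 + (-3)*B.
Answer: sqrt(3)/2 - 1153/830*γ12 + 84/83*γ13 - 336/415*γ23


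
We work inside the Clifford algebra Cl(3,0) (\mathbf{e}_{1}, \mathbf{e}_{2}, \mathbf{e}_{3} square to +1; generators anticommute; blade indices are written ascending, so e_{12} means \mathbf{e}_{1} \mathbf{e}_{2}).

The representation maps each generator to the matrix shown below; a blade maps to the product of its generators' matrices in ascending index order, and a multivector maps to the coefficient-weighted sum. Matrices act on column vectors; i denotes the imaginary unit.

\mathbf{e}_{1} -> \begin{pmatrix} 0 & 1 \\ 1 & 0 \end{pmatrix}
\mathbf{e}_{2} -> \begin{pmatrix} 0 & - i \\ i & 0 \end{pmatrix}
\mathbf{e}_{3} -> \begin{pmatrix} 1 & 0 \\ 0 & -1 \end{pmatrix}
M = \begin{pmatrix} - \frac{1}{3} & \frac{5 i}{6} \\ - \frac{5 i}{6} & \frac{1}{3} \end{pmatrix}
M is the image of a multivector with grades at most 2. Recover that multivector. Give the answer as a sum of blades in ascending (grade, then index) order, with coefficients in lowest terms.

Method: 1, rho(e_{1}), rho(e_{2}), rho(e_{3}) form a trace-orthogonal basis of the 2x2 complex matrices (tr(X Y) = 2 if X = Y, else 0), so M = m0*1 + m1*rho(e_{1}) + m2*rho(e_{2}) + m3*rho(e_{3}) with m0 = tr(M)/2 = 0, m1 = tr(M rho(e_{1}))/2 = 0, m2 = tr(M rho(e_{2}))/2 = - \frac{5}{6}, m3 = tr(M rho(e_{3}))/2 = - \frac{1}{3}.
Multiplying table entries, the bivector images are rho(e_{12}) = i*rho(e_{3}), rho(e_{13}) = -i*rho(e_{2}), rho(e_{23}) = i*rho(e_{1}); with real blade coefficients the real parts of m0..m3 are the coefficients of 1, e_{1}, e_{2}, e_{3} and the imaginary parts give the bivectors (e_{23}: Im m1, e_{13}: -Im m2, e_{12}: Im m3).
Answer: -\frac{5}{6} e_{2} - \frac{1}{3} e_{3}


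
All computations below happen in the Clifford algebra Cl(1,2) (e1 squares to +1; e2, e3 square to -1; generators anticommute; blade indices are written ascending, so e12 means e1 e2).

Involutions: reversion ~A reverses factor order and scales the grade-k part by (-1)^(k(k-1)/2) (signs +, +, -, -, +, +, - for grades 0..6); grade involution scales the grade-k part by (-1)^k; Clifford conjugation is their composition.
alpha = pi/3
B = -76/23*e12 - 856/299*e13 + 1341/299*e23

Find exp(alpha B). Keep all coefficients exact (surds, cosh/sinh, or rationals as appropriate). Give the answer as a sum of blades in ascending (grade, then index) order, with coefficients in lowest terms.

B^2 term by term: the squares give (-76/23)^2*(e12)^2 + (-856/299)^2*(e13)^2 + (1341/299)^2*(e23)^2 = 5776/529*(+1) + 732736/89401*(+1) + 1798281/89401*(-1) = -1 (each basis 2-blade squares to minus the product of its generators' squares); cross terms between blades sharing an index anticommute and cancel. So B^2 = -1.
B^2 = -1 — B^2 < 0, so the exponential closes trigonometrically: l = 1, alpha*l = pi/3, so exp(alpha B) = cos(pi/3) + (sin(pi/3)/1)*B = 1/2 + (sqrt(3)/2)*B.
Answer: 1/2 - 38*sqrt(3)/23*e12 - 428*sqrt(3)/299*e13 + 1341*sqrt(3)/598*e23


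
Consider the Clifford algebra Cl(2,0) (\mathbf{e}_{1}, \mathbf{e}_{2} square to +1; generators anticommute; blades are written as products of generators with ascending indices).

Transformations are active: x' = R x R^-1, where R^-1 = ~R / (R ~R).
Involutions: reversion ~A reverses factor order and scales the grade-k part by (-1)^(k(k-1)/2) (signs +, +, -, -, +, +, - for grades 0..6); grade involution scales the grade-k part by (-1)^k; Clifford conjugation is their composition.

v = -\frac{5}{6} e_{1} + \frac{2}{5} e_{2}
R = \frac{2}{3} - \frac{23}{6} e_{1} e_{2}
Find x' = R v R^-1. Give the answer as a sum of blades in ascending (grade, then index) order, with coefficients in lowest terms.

~R = \frac{2}{3} + \frac{23}{6} e_{1} e_{2}, and R ~R = \frac{545}{36}, so R^-1 = ~R / (\frac{545}{36}).
R v = -\frac{94}{45} e_{1} - \frac{527}{180} e_{2}
Answer: \frac{3539}{5450} e_{1} - \frac{5378}{8175} e_{2}


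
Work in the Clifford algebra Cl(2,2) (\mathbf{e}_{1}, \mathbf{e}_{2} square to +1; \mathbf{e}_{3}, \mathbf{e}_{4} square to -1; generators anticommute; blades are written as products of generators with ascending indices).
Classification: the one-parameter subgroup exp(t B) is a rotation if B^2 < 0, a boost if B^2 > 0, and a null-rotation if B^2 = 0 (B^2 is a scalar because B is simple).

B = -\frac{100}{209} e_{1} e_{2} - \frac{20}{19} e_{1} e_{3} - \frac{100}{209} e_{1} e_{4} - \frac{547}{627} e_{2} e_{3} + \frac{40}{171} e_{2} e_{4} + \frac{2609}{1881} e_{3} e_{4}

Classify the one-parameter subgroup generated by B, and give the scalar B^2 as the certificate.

B^2 term by term: the squares give (-\frac{100}{209})^2*(e_{1} e_{2})^2 + (-\frac{20}{19})^2*(e_{1} e_{3})^2 + (-\frac{100}{209})^2*(e_{1} e_{4})^2 + (-\frac{547}{627})^2*(e_{2} e_{3})^2 + (\frac{40}{171})^2*(e_{2} e_{4})^2 + (\frac{2609}{1881})^2*(e_{3} e_{4})^2 = \frac{10000}{43681}*(-1) + \frac{400}{361}*(+1) + \frac{10000}{43681}*(+1) + \frac{299209}{393129}*(+1) + \frac{1600}{29241}*(+1) + \frac{6806881}{3538161}*(-1) = 0 (each basis 2-blade squares to minus the product of its generators' squares); cross terms between blades sharing an index anticommute and cancel; the commuting (index-disjoint) pairs give grade-4 terms 2*c*c'*(blade product), which cancel blade by blade — e_{1} e_{2} e_{3} e_{4}: -\frac{521800}{393129} + \frac{1600}{3249} + \frac{109400}{131043} = 0 — confirming B is simple. So B^2 = 0.
Answer: null-rotation, certificate B^2 = 0. The scalar 0 is the complete invariant here: its sign names the subgroup type.


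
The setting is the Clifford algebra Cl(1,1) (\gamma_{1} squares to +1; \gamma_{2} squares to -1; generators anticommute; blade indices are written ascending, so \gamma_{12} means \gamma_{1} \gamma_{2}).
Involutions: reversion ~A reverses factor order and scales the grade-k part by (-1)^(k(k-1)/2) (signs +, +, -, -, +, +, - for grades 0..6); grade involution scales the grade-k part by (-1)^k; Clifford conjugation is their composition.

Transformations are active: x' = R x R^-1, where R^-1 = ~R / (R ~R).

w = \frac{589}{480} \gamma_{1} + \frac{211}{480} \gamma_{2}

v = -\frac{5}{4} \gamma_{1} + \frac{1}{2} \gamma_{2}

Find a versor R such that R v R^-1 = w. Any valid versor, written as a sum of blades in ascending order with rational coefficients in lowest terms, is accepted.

Reasoning: v^2 = w^2 = \frac{21}{16} since conjugation preserves the quadratic form; R = v + w = -\frac{11}{480} \gamma_{1} + \frac{451}{480} \gamma_{2} is then valid when invertible, keeping its own part and reversing (v - w)/2.
Answer: -\frac{11}{480} \gamma_{1} + \frac{451}{480} \gamma_{2}


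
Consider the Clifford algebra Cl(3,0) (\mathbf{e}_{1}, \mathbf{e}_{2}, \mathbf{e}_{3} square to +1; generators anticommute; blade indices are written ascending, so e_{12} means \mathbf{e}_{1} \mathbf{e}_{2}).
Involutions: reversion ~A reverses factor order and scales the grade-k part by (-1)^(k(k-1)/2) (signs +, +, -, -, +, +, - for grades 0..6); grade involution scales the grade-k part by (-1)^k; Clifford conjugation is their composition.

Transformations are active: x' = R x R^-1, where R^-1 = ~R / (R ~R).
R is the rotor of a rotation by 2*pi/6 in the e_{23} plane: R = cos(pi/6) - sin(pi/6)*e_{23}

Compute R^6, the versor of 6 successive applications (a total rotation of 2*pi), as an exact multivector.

Because a rotor carries half the rotation angle, composing 6 copies of this e_{23}-plane rotor multiplies the phase: 6*(pi/6) = \pi, hence R^6 = cos(\pi) - sin(\pi)*e_{23}.
cos(\pi) = -1 and sin(\pi) = 0, so R^6 = -1. The total rotation 2*pi is 1 full turn, so every vector returns to itself, yet the rotor is -1, on the OTHER sheet of the double cover (an odd number of 2*pi turns).
Answer: -1


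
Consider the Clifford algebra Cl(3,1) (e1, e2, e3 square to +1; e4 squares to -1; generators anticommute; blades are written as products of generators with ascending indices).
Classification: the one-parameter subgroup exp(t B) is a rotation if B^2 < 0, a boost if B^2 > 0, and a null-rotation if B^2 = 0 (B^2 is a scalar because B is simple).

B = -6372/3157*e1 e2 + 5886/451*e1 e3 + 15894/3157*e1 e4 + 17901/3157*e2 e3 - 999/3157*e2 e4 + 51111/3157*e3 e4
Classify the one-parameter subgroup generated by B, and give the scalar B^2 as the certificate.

B^2 term by term: the squares give (-6372/3157)^2*(e1 e2)^2 + (5886/451)^2*(e1 e3)^2 + (15894/3157)^2*(e1 e4)^2 + (17901/3157)^2*(e2 e3)^2 + (-999/3157)^2*(e2 e4)^2 + (51111/3157)^2*(e3 e4)^2 = 40602384/9966649*(-1) + 34644996/203401*(-1) + 252619236/9966649*(+1) + 320445801/9966649*(-1) + 998001/9966649*(+1) + 2612334321/9966649*(+1) = 81 (each basis 2-blade squares to minus the product of its generators' squares); cross terms between blades sharing an index anticommute and cancel; the commuting (index-disjoint) pairs give grade-4 terms 2*c*c'*(blade product), which cancel blade by blade — e1 e2 e3 e4: -651358584/9966649 + 11760228/1423807 + 569036988/9966649 = 0 — confirming B is simple. So B^2 = 81.
Answer: boost, certificate B^2 = 81. Check the certificate: B^2 = 81, and that sign is decisive whatever form B takes.


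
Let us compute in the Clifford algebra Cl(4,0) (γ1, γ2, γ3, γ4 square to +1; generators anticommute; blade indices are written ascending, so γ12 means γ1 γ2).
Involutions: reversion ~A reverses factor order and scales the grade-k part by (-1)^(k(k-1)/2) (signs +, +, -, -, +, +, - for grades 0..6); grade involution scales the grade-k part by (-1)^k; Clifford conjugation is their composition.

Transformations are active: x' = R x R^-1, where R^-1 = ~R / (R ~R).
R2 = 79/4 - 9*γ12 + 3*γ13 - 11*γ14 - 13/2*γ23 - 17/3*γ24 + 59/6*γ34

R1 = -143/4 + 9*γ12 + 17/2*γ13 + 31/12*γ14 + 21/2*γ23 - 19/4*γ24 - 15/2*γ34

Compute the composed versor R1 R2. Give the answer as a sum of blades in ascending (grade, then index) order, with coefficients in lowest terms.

Distribute over the grade parts of R1 (each basis-blade product reordered to ascending indices, repeated generators contracted through their squares):
<R1>_0 (= -143/4) R2 = -11297/16 + 1287/4*γ12 - 429/4*γ13 + 1573/4*γ14 + 1859/8*γ23 + 2431/12*γ24 - 8437/24*γ34
<R1>_2 (= 9*γ12 + 17/2*γ13 + 31/12*γ14 + 21/2*γ23 - 19/4*γ24 - 15/2*γ34) R2 = 199 + 5965/18*γ12 + 9395/36*γ13 + 3041/48*γ14 + 2317/12*γ23 + 583/16*γ24 + 87/2*γ34 + 689/8*γ1234
Summing the partial products and collecting blades:
Answer: -8113/16 + 23513/36*γ12 + 2767/18*γ13 + 21917/48*γ14 + 10211/24*γ23 + 11473/48*γ24 - 7393/24*γ34 + 689/8*γ1234
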